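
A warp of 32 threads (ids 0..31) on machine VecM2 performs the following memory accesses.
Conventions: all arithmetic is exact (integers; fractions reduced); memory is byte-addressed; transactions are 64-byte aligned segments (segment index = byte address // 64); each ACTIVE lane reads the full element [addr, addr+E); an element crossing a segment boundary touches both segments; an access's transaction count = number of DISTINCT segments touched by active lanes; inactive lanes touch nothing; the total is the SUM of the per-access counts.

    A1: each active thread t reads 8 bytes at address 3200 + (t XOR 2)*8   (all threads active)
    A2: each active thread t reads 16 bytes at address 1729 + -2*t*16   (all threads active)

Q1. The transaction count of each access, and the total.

A1: 4 transactions
A2: 17 transactions

Answer: 4,17; total 21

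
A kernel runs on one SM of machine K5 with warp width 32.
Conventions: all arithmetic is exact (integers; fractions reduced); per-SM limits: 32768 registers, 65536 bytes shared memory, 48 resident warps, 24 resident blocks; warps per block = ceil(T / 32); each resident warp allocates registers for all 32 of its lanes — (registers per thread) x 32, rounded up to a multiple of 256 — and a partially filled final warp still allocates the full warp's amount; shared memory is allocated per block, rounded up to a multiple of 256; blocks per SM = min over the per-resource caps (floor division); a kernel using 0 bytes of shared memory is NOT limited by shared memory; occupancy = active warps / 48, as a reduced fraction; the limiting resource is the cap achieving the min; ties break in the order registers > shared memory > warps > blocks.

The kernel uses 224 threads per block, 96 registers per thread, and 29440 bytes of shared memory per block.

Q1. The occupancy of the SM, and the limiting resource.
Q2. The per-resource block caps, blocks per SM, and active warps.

Answer: occupancy 7/48, limited by registers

registers: 1 block
shared memory: 2 blocks
warps: 6 blocks
blocks: 24 blocks

Answer: 1 block, 7 active warps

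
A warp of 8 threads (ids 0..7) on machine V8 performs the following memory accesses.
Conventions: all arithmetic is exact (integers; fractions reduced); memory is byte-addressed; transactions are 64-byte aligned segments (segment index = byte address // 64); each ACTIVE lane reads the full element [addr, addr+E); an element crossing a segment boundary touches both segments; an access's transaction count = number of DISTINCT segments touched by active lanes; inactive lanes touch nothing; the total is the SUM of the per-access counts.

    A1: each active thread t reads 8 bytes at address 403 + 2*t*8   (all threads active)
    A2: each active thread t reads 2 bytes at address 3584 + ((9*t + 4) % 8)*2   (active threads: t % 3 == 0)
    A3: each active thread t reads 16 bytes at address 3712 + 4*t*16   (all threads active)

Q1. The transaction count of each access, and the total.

A1: 3 transactions
A2: 1 transaction
A3: 8 transactions

Answer: 3,1,8; total 12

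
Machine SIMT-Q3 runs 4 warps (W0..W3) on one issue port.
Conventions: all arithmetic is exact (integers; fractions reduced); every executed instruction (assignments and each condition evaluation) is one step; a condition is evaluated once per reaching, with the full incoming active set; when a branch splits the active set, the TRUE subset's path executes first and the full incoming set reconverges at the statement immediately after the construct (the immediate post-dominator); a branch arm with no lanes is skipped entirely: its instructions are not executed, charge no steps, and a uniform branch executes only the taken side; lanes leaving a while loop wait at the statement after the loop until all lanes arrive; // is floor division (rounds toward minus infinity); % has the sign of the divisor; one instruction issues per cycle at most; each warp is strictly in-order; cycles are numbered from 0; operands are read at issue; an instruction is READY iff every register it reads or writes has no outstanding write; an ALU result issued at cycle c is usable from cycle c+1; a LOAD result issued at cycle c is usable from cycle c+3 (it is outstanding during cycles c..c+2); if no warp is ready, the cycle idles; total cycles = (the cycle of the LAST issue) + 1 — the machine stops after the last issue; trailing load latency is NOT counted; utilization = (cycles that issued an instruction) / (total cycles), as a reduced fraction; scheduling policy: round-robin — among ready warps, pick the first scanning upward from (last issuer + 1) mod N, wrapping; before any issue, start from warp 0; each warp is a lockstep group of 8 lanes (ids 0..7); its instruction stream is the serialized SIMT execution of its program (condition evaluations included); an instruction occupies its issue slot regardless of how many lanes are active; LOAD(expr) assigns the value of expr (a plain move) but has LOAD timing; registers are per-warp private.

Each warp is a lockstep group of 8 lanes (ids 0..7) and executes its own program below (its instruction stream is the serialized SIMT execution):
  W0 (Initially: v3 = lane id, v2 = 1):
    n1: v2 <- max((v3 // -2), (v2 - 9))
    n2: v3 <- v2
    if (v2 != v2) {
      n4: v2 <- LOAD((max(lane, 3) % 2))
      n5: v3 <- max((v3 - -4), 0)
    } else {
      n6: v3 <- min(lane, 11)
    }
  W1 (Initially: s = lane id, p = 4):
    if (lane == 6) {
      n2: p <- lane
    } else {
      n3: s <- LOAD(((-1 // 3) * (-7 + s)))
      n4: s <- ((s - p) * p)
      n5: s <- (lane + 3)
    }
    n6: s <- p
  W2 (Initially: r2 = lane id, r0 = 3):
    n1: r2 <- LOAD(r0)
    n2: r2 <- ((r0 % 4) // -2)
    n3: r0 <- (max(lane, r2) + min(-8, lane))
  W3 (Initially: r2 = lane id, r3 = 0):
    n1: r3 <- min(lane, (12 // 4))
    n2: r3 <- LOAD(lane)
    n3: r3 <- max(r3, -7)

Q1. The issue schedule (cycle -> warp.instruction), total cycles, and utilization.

cycle 0: W0.I0
cycle 1: W1.I0
cycle 2: W2.I0
cycle 3: W3.I0
cycle 4: W0.I1
cycle 5: W1.I1
cycle 6: W2.I1
cycle 7: W3.I1
cycle 8: W0.I2
cycle 9: W1.I2
cycle 10: W2.I2
cycle 11: W3.I2
cycle 12: W0.I3
cycle 13: W1.I3
cycle 14: W1.I4
cycle 15: W1.I5

Answer: 16 cycles, utilization 1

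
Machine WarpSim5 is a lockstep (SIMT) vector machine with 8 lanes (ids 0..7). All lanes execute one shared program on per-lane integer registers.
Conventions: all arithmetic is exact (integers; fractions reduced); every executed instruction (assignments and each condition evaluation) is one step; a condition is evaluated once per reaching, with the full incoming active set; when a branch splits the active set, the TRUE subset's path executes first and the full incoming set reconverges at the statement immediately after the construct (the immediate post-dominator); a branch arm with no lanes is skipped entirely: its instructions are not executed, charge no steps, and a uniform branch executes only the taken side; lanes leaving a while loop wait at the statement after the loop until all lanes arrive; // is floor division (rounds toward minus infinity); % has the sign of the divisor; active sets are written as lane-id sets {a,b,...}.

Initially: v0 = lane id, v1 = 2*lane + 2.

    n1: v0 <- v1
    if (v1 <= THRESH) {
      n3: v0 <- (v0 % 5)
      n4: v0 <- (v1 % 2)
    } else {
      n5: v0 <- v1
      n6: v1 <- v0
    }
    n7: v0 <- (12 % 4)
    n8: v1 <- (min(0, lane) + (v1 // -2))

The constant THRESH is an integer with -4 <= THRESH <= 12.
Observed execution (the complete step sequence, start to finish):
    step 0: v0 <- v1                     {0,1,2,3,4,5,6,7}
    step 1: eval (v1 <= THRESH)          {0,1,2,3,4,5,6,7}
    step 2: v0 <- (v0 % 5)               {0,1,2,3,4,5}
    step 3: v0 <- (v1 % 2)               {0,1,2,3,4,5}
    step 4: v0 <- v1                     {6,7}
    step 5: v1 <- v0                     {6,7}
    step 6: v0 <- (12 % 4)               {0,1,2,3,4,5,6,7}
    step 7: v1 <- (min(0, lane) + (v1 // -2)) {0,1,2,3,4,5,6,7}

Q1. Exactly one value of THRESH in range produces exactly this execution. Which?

Answer: THRESH = 12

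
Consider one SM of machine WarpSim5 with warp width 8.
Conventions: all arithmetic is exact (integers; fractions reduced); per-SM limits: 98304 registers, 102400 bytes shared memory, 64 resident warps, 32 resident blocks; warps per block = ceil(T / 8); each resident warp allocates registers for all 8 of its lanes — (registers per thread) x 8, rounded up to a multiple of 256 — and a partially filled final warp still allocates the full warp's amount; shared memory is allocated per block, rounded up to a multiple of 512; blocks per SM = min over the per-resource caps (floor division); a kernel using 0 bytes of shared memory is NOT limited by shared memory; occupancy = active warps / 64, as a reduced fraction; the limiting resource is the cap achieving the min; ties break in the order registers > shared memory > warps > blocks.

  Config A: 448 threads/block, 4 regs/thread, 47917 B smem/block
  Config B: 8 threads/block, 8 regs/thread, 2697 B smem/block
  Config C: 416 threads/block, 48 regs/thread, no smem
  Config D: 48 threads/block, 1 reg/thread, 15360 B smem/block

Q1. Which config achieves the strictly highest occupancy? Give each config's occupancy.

occupancies: A 7/8, B 1/2, C 13/16, D 9/16

Answer: A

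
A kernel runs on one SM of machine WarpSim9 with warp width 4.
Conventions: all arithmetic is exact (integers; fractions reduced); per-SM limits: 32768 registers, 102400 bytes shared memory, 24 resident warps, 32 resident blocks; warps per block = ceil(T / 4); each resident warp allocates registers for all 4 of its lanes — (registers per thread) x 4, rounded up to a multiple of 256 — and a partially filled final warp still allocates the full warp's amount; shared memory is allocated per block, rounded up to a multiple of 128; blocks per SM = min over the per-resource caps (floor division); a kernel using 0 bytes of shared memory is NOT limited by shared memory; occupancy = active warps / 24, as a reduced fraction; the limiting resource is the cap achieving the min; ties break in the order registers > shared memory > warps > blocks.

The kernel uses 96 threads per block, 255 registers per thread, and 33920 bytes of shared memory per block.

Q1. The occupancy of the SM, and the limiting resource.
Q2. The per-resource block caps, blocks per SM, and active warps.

Answer: occupancy 1, limited by registers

registers: 1 block
shared memory: 3 blocks
warps: 1 block
blocks: 32 blocks

Answer: 1 block, 24 active warps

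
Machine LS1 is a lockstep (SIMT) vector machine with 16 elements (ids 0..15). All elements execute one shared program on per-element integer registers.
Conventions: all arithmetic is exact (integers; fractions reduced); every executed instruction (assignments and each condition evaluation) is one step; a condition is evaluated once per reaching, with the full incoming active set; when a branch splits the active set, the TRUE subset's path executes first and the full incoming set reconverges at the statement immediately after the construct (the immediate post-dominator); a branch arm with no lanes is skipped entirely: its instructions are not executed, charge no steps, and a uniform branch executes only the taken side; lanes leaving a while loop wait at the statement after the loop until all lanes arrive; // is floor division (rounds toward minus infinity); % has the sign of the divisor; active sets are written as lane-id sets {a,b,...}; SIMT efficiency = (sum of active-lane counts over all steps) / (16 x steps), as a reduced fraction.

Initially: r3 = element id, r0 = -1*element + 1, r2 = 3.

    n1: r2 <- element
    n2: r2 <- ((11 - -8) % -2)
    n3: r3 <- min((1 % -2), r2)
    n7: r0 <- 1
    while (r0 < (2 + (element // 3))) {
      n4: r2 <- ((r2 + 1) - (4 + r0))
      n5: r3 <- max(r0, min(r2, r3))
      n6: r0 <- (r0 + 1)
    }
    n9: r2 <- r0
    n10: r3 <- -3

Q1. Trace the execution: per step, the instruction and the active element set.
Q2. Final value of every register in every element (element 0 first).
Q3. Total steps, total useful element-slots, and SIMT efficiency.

step 0: r2 <- element                {0,1,2,3,4,5,6,7,8,9,10,11,12,13,14,15}
step 1: r2 <- ((11 - -8) % -2)       {0,1,2,3,4,5,6,7,8,9,10,11,12,13,14,15}
step 2: r3 <- min((1 % -2), r2)      {0,1,2,3,4,5,6,7,8,9,10,11,12,13,14,15}
step 3: r0 <- 1                      {0,1,2,3,4,5,6,7,8,9,10,11,12,13,14,15}
step 4: eval (r0 < (2 + (element // 3))) {0,1,2,3,4,5,6,7,8,9,10,11,12,13,14,15}
step 5: r2 <- ((r2 + 1) - (4 + r0))  {0,1,2,3,4,5,6,7,8,9,10,11,12,13,14,15}
step 6: r3 <- max(r0, min(r2, r3))   {0,1,2,3,4,5,6,7,8,9,10,11,12,13,14,15}
step 7: r0 <- (r0 + 1)               {0,1,2,3,4,5,6,7,8,9,10,11,12,13,14,15}
step 8: eval (r0 < (2 + (element // 3))) {0,1,2,3,4,5,6,7,8,9,10,11,12,13,14,15}
step 9: r2 <- ((r2 + 1) - (4 + r0))  {3,4,5,6,7,8,9,10,11,12,13,14,15}
step 10: r3 <- max(r0, min(r2, r3))   {3,4,5,6,7,8,9,10,11,12,13,14,15}
step 11: r0 <- (r0 + 1)               {3,4,5,6,7,8,9,10,11,12,13,14,15}
step 12: eval (r0 < (2 + (element // 3))) {3,4,5,6,7,8,9,10,11,12,13,14,15}
step 13: r2 <- ((r2 + 1) - (4 + r0))  {6,7,8,9,10,11,12,13,14,15}
step 14: r3 <- max(r0, min(r2, r3))   {6,7,8,9,10,11,12,13,14,15}
step 15: r0 <- (r0 + 1)               {6,7,8,9,10,11,12,13,14,15}
step 16: eval (r0 < (2 + (element // 3))) {6,7,8,9,10,11,12,13,14,15}
step 17: r2 <- ((r2 + 1) - (4 + r0))  {9,10,11,12,13,14,15}
step 18: r3 <- max(r0, min(r2, r3))   {9,10,11,12,13,14,15}
step 19: r0 <- (r0 + 1)               {9,10,11,12,13,14,15}
step 20: eval (r0 < (2 + (element // 3))) {9,10,11,12,13,14,15}
step 21: r2 <- ((r2 + 1) - (4 + r0))  {12,13,14,15}
step 22: r3 <- max(r0, min(r2, r3))   {12,13,14,15}
step 23: r0 <- (r0 + 1)               {12,13,14,15}
step 24: eval (r0 < (2 + (element // 3))) {12,13,14,15}
step 25: r2 <- ((r2 + 1) - (4 + r0))  {15}
step 26: r3 <- max(r0, min(r2, r3))   {15}
step 27: r0 <- (r0 + 1)               {15}
step 28: eval (r0 < (2 + (element // 3))) {15}
step 29: r2 <- r0                     {0,1,2,3,4,5,6,7,8,9,10,11,12,13,14,15}
step 30: r3 <- -3                     {0,1,2,3,4,5,6,7,8,9,10,11,12,13,14,15}

Answer: 31 steps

r3: -3,-3,-3,-3,-3,-3,-3,-3,-3,-3,-3,-3,-3,-3,-3,-3
r0: 2,2,2,3,3,3,4,4,4,5,5,5,6,6,6,7
r2: 2,2,2,3,3,3,4,4,4,5,5,5,6,6,6,7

steps = 31; useful = 316; efficiency = 316/496 = 79/124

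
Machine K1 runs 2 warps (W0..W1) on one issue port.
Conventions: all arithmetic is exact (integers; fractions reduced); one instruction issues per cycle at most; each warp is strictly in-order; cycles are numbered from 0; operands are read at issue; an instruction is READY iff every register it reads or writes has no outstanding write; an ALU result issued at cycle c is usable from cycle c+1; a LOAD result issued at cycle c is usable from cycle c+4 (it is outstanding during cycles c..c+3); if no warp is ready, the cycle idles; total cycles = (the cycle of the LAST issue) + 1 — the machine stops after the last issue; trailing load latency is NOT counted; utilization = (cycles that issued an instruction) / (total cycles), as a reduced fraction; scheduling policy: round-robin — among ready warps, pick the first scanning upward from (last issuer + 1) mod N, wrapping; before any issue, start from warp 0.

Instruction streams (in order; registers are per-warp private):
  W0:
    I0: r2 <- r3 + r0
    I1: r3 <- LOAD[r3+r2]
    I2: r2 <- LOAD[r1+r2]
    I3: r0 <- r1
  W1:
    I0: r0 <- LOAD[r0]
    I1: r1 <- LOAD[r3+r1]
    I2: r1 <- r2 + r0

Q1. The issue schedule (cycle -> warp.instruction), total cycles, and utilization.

cycle 0: W0.I0
cycle 1: W1.I0
cycle 2: W0.I1
cycle 3: W1.I1
cycle 4: W0.I2
cycle 5: W0.I3
cycle 6: idle
cycle 7: W1.I2

Answer: 8 cycles, utilization 7/8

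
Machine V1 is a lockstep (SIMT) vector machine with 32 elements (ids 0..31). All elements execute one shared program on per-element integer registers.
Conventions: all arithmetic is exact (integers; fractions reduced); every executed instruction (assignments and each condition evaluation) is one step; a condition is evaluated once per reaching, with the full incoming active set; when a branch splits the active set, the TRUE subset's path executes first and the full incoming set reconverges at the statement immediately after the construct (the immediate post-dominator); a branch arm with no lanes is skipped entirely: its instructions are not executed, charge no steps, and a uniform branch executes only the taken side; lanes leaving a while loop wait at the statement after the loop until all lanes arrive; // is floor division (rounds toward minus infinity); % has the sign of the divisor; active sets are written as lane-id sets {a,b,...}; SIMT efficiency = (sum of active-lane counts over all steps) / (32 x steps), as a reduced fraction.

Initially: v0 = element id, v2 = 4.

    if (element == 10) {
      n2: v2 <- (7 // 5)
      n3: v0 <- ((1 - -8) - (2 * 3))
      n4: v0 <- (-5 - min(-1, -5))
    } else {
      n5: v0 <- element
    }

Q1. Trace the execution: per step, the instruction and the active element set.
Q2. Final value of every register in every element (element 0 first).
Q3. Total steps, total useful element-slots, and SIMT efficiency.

step 0: eval (element == 10)         {0,1,2,3,4,5,6,7,8,9,10,11,12,13,14,15,16,17,18,19,20,21,22,23,24,25,26,27,28,29,30,31}
step 1: v2 <- (7 // 5)               {10}
step 2: v0 <- ((1 - -8) - (2 * 3))   {10}
step 3: v0 <- (-5 - min(-1, -5))     {10}
step 4: v0 <- element                {0,1,2,3,4,5,6,7,8,9,11,12,13,14,15,16,17,18,19,20,21,22,23,24,25,26,27,28,29,30,31}

Answer: 5 steps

v0: 0,1,2,3,4,5,6,7,8,9,0,11,12,13,14,15,16,17,18,19,20,21,22,23,24,25,26,27,28,29,30,31
v2: 4,4,4,4,4,4,4,4,4,4,1,4,4,4,4,4,4,4,4,4,4,4,4,4,4,4,4,4,4,4,4,4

steps = 5; useful = 66; efficiency = 66/160 = 33/80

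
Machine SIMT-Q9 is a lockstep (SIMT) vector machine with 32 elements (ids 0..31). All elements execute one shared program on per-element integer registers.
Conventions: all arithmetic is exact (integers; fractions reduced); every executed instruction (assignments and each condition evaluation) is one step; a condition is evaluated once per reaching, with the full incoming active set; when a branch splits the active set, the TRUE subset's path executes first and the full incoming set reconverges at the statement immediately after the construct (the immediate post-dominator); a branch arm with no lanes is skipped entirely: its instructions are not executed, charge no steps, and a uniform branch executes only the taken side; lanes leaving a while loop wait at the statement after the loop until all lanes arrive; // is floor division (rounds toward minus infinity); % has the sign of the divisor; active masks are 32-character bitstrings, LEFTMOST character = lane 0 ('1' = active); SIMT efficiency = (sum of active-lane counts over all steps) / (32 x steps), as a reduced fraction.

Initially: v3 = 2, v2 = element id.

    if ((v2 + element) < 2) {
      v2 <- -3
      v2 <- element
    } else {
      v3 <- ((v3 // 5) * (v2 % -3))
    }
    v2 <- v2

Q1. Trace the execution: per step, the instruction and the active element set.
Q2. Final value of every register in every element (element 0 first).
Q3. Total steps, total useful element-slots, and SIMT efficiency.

step 0: eval ((v2 + element) < 2)    11111111111111111111111111111111
step 1: v2 <- -3                     10000000000000000000000000000000
step 2: v2 <- element                10000000000000000000000000000000
step 3: v3 <- ((v3 // 5) * (v2 % -3)) 01111111111111111111111111111111
step 4: v2 <- v2                     11111111111111111111111111111111

Answer: 5 steps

v3: 2,0,0,0,0,0,0,0,0,0,0,0,0,0,0,0,0,0,0,0,0,0,0,0,0,0,0,0,0,0,0,0
v2: 0,1,2,3,4,5,6,7,8,9,10,11,12,13,14,15,16,17,18,19,20,21,22,23,24,25,26,27,28,29,30,31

steps = 5; useful = 97; efficiency = 97/160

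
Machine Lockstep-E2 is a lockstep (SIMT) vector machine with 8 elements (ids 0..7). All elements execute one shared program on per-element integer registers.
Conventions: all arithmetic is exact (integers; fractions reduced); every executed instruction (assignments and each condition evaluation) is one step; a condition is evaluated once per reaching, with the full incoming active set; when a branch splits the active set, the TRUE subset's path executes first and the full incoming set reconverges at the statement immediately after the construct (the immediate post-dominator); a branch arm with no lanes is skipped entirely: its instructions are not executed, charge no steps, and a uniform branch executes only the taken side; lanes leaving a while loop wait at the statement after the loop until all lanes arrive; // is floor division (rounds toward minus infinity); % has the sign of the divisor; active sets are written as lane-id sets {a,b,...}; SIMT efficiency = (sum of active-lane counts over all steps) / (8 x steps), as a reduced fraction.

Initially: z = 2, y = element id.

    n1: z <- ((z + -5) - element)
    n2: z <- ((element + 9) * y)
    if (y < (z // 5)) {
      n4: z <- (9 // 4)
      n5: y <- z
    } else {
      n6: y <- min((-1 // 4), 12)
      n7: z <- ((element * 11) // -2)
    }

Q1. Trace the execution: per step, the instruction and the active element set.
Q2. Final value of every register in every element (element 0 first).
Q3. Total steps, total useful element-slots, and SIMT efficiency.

step 0: z <- ((z + -5) - element)    {0,1,2,3,4,5,6,7}
step 1: z <- ((element + 9) * y)     {0,1,2,3,4,5,6,7}
step 2: eval (y < (z // 5))          {0,1,2,3,4,5,6,7}
step 3: z <- (9 // 4)                {1,2,3,4,5,6,7}
step 4: y <- z                       {1,2,3,4,5,6,7}
step 5: y <- min((-1 // 4), 12)      {0}
step 6: z <- ((element * 11) // -2)  {0}

Answer: 7 steps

z: 0,2,2,2,2,2,2,2
y: -1,2,2,2,2,2,2,2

steps = 7; useful = 40; efficiency = 40/56 = 5/7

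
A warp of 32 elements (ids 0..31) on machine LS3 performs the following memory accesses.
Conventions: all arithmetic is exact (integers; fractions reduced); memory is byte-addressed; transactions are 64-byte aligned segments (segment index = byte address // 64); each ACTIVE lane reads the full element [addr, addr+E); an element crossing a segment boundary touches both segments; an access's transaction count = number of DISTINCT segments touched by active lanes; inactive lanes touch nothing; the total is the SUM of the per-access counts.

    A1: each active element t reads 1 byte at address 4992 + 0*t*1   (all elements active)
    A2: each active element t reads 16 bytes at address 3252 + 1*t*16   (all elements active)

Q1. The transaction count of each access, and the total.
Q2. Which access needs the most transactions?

A1: 1 transaction
A2: 9 transactions

Answer: 1,9; total 10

Answer: A2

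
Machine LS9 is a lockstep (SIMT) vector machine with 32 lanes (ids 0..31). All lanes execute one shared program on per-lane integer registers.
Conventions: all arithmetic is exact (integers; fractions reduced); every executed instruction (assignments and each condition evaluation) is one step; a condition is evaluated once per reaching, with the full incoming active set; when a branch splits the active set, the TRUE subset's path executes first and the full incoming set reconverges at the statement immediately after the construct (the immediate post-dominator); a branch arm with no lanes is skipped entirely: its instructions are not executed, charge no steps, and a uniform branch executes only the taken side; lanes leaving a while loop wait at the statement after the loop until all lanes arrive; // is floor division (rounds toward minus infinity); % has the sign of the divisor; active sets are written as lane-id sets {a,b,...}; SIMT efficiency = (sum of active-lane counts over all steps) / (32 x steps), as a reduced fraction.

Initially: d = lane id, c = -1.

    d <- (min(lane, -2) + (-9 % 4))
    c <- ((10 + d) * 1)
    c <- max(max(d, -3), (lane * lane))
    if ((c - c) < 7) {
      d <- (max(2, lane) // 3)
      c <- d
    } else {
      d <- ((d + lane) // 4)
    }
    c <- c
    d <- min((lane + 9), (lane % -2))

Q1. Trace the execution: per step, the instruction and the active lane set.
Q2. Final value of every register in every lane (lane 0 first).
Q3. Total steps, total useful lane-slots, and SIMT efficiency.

step 0: d <- (min(lane, -2) + (-9 % 4)) {0,1,2,3,4,5,6,7,8,9,10,11,12,13,14,15,16,17,18,19,20,21,22,23,24,25,26,27,28,29,30,31}
step 1: c <- ((10 + d) * 1)          {0,1,2,3,4,5,6,7,8,9,10,11,12,13,14,15,16,17,18,19,20,21,22,23,24,25,26,27,28,29,30,31}
step 2: c <- max(max(d, -3), (lane * lane)) {0,1,2,3,4,5,6,7,8,9,10,11,12,13,14,15,16,17,18,19,20,21,22,23,24,25,26,27,28,29,30,31}
step 3: eval ((c - c) < 7)           {0,1,2,3,4,5,6,7,8,9,10,11,12,13,14,15,16,17,18,19,20,21,22,23,24,25,26,27,28,29,30,31}
step 4: d <- (max(2, lane) // 3)     {0,1,2,3,4,5,6,7,8,9,10,11,12,13,14,15,16,17,18,19,20,21,22,23,24,25,26,27,28,29,30,31}
step 5: c <- d                       {0,1,2,3,4,5,6,7,8,9,10,11,12,13,14,15,16,17,18,19,20,21,22,23,24,25,26,27,28,29,30,31}
step 6: c <- c                       {0,1,2,3,4,5,6,7,8,9,10,11,12,13,14,15,16,17,18,19,20,21,22,23,24,25,26,27,28,29,30,31}
step 7: d <- min((lane + 9), (lane % -2)) {0,1,2,3,4,5,6,7,8,9,10,11,12,13,14,15,16,17,18,19,20,21,22,23,24,25,26,27,28,29,30,31}

Answer: 8 steps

d: 0,-1,0,-1,0,-1,0,-1,0,-1,0,-1,0,-1,0,-1,0,-1,0,-1,0,-1,0,-1,0,-1,0,-1,0,-1,0,-1
c: 0,0,0,1,1,1,2,2,2,3,3,3,4,4,4,5,5,5,6,6,6,7,7,7,8,8,8,9,9,9,10,10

steps = 8; useful = 256; efficiency = 256/256 = 1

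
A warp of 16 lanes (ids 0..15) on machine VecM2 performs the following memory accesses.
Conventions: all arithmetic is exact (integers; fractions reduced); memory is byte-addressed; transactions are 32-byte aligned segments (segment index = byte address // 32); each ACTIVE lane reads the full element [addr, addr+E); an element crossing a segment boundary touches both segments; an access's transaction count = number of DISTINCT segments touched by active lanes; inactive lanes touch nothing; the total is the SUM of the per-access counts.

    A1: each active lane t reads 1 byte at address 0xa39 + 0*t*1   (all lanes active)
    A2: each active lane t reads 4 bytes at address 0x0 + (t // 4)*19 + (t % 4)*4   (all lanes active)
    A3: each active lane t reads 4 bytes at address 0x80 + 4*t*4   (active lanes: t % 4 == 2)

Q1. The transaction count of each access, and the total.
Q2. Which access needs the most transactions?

A1: 1 transaction
A2: 3 transactions
A3: 4 transactions

Answer: 1,3,4; total 8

Answer: A3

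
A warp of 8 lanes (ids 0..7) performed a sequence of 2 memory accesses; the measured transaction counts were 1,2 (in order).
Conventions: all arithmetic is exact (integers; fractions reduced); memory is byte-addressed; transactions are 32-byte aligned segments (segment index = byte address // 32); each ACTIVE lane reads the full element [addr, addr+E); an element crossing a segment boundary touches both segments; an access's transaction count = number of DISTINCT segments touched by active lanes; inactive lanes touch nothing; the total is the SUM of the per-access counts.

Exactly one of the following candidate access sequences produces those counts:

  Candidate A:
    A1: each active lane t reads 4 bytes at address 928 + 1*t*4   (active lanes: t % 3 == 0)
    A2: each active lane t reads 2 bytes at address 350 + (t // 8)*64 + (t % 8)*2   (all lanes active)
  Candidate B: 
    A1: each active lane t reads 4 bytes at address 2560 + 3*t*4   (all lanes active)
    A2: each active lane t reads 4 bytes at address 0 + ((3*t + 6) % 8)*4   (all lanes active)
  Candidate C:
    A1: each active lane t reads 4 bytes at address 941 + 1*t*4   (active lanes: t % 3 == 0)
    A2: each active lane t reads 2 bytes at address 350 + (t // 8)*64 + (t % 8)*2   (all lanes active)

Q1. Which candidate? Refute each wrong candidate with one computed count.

B: A1 gives 3 transactions, not 1
C: A1 gives 2 transactions, not 1
A: all counts match (1,2)

Answer: A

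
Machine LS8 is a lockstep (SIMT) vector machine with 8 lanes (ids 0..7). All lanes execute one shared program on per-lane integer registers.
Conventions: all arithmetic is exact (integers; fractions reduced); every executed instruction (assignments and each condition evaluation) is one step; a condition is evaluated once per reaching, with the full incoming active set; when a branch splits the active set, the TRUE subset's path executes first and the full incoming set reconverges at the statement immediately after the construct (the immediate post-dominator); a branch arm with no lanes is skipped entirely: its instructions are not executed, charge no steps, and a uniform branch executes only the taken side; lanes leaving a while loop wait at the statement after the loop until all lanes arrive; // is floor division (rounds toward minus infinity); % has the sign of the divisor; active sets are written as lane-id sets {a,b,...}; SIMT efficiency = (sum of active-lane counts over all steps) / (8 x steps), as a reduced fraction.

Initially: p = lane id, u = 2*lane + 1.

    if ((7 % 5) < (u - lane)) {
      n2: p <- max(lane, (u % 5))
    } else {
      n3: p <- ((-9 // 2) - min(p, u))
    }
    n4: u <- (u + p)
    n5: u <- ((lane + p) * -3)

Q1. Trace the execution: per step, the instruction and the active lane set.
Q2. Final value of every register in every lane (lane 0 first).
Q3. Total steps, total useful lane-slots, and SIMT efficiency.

step 0: eval ((7 % 5) < (u - lane))  {0,1,2,3,4,5,6,7}
step 1: p <- max(lane, (u % 5))      {2,3,4,5,6,7}
step 2: p <- ((-9 // 2) - min(p, u)) {0,1}
step 3: u <- (u + p)                 {0,1,2,3,4,5,6,7}
step 4: u <- ((lane + p) * -3)       {0,1,2,3,4,5,6,7}

Answer: 5 steps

p: -5,-6,2,3,4,5,6,7
u: 15,15,-12,-18,-24,-30,-36,-42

steps = 5; useful = 32; efficiency = 32/40 = 4/5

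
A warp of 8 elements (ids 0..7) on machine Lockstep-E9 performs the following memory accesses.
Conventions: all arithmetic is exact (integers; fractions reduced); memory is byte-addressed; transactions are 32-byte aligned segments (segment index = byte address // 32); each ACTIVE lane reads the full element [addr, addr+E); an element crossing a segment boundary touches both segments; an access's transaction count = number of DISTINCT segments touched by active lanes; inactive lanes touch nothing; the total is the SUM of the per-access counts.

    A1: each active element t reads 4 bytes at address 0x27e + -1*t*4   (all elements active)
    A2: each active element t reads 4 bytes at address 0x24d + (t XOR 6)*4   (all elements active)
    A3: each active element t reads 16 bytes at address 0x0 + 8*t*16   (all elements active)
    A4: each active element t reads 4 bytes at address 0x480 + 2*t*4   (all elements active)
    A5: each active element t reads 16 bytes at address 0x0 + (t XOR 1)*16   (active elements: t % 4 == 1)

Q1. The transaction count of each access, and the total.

A1: 2 transactions
A2: 2 transactions
A3: 8 transactions
A4: 2 transactions
A5: 2 transactions

Answer: 2,2,8,2,2; total 16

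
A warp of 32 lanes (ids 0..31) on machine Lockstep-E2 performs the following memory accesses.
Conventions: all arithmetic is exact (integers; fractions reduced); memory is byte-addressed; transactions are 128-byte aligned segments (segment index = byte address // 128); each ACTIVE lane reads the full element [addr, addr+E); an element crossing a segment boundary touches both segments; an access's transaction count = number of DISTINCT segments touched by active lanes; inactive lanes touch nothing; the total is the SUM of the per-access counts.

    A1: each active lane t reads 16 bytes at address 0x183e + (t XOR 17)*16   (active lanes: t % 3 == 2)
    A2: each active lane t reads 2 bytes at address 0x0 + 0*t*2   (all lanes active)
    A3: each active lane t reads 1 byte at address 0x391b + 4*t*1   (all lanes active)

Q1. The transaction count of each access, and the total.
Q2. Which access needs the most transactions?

A1: 5 transactions
A2: 1 transaction
A3: 2 transactions

Answer: 5,1,2; total 8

Answer: A1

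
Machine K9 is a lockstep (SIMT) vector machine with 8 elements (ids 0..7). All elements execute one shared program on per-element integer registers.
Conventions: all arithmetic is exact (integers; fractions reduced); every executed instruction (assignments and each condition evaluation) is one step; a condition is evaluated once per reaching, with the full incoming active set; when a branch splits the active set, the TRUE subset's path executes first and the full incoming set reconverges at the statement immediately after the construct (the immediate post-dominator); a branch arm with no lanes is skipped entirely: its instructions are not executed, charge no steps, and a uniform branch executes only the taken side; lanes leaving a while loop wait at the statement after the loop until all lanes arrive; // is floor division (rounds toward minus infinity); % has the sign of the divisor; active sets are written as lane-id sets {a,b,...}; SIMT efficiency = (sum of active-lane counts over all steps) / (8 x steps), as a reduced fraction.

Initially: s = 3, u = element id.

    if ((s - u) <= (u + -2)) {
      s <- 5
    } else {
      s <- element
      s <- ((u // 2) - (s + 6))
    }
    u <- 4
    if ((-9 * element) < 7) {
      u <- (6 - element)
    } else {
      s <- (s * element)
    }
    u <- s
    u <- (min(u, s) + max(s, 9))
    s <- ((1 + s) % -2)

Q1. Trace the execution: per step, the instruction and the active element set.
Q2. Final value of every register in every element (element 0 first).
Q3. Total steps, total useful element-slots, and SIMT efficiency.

step 0: eval ((s - u) <= (u + -2))   {0,1,2,3,4,5,6,7}
step 1: s <- 5                       {3,4,5,6,7}
step 2: s <- element                 {0,1,2}
step 3: s <- ((u // 2) - (s + 6))    {0,1,2}
step 4: u <- 4                       {0,1,2,3,4,5,6,7}
step 5: eval ((-9 * element) < 7)    {0,1,2,3,4,5,6,7}
step 6: u <- (6 - element)           {0,1,2,3,4,5,6,7}
step 7: u <- s                       {0,1,2,3,4,5,6,7}
step 8: u <- (min(u, s) + max(s, 9)) {0,1,2,3,4,5,6,7}
step 9: s <- ((1 + s) % -2)          {0,1,2,3,4,5,6,7}

Answer: 10 steps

s: -1,0,0,0,0,0,0,0
u: 3,2,2,14,14,14,14,14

steps = 10; useful = 67; efficiency = 67/80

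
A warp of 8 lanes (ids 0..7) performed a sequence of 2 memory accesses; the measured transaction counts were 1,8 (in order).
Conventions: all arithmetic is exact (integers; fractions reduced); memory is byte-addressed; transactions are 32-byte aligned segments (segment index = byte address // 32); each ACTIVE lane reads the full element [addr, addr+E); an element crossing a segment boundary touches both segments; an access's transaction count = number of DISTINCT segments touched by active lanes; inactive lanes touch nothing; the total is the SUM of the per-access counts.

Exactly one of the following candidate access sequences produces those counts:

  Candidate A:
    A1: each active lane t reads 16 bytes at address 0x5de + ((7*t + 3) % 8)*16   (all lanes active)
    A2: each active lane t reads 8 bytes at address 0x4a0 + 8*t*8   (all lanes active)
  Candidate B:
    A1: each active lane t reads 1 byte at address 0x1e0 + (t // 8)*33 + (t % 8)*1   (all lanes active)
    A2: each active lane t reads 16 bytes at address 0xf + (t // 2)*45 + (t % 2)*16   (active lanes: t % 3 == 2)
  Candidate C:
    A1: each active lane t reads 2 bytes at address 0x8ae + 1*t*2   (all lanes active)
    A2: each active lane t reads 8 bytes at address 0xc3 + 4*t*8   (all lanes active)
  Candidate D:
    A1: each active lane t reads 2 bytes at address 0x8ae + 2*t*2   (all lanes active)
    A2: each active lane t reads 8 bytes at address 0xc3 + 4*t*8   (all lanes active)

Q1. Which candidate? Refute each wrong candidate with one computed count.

A: A1 gives 5 transactions, not 1
B: A2 gives 4 transactions, not 8
D: A1 gives 2 transactions, not 1
C: all counts match (1,8)

Answer: C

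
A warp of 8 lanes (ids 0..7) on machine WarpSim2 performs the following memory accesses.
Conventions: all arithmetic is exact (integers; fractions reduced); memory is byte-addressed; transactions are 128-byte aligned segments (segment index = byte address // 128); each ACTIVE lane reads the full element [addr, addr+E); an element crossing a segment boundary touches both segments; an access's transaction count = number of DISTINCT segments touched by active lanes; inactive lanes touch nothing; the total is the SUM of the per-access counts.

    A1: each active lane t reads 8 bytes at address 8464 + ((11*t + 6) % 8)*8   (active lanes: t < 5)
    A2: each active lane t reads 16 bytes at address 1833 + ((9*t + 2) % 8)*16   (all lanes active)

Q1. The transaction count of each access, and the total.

A1: 1 transaction
A2: 2 transactions

Answer: 1,2; total 3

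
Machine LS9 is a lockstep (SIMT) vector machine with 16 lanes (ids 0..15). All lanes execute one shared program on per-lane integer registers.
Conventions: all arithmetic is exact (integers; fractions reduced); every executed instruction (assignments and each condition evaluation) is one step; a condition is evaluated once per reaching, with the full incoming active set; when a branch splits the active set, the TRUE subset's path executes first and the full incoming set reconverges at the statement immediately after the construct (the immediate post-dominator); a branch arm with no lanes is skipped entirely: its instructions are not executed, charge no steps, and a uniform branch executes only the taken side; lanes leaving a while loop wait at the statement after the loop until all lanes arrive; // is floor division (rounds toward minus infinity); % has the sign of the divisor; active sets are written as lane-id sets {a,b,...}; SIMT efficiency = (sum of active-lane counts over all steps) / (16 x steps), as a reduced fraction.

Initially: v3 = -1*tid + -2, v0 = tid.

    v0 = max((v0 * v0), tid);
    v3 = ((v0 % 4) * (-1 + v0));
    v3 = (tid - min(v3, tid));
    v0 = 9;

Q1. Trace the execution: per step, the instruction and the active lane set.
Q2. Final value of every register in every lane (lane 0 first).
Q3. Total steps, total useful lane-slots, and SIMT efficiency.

step 0: v0 <- max((v0 * v0), tid)    {0,1,2,3,4,5,6,7,8,9,10,11,12,13,14,15}
step 1: v3 <- ((v0 % 4) * (-1 + v0)) {0,1,2,3,4,5,6,7,8,9,10,11,12,13,14,15}
step 2: v3 <- (tid - min(v3, tid))   {0,1,2,3,4,5,6,7,8,9,10,11,12,13,14,15}
step 3: v0 <- 9                      {0,1,2,3,4,5,6,7,8,9,10,11,12,13,14,15}

Answer: 4 steps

v3: 0,1,2,0,4,0,6,0,8,0,10,0,12,0,14,0
v0: 9,9,9,9,9,9,9,9,9,9,9,9,9,9,9,9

steps = 4; useful = 64; efficiency = 64/64 = 1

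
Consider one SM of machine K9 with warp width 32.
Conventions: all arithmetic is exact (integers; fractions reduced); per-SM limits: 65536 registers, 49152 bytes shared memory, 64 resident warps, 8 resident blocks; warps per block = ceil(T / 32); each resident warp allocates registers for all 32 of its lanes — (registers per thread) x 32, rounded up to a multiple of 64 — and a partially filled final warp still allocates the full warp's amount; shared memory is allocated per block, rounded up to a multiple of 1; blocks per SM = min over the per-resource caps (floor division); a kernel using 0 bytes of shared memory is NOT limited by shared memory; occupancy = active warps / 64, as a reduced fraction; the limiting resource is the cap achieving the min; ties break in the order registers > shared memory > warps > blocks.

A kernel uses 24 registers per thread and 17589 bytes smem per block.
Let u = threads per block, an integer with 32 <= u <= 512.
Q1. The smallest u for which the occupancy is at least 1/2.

Answer: u = 481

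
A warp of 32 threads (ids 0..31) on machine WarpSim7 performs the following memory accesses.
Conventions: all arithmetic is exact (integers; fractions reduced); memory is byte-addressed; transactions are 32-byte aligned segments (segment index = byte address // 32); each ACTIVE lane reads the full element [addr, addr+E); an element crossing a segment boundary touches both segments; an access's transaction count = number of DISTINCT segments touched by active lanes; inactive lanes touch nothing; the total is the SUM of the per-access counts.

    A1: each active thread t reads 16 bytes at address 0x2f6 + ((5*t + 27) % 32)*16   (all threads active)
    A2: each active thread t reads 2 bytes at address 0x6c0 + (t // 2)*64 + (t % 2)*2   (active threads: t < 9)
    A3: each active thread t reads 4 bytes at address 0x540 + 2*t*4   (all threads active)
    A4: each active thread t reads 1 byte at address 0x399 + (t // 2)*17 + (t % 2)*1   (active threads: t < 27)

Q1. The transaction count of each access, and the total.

A1: 17 transactions
A2: 5 transactions
A3: 8 transactions
A4: 8 transactions

Answer: 17,5,8,8; total 38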